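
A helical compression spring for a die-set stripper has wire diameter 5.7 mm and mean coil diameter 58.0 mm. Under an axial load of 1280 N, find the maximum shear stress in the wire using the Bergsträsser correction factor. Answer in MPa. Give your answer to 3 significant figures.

1160 MPa

Spring index C = D/d = 58.0/5.7 = 10.1754
K_B = (4C+2)/(4C−3) = 42.702/37.702 = 1.1326
τ₀ = 8FD/(πd³) = 8·1280·58.0/(π·5.7³) = 593920/581.8 = 1020.8 MPa
τ_max = K·τ₀ = 1.1326 × 1020.8 = 1156.2 MPa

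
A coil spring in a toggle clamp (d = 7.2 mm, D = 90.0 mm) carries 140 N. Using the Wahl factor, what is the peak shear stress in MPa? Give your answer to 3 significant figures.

Spring index C = D/d = 90.0/7.2 = 12.5000
K_W = (4C−1)/(4C−4) + 0.615/C = 49.000/46.000 + 0.0492 = 1.1144
τ₀ = 8FD/(πd³) = 8·140·90.0/(π·7.2³) = 100800/1172.6 = 85.963 MPa
τ_max = K·τ₀ = 1.1144 × 85.963 = 95.799 MPa

95.8 MPa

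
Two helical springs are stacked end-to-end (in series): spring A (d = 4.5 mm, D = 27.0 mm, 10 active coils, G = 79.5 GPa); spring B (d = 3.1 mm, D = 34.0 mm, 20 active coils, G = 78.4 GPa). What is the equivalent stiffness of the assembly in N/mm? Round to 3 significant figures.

k_A = Gd⁴/(8D³N_a) = (79.5×10³)(4.5⁴)/(8·27.0³·10) = 20.703 N/mm
k_B = Gd⁴/(8D³N_a) = (78.4×10³)(3.1⁴)/(8·34.0³·20) = 1.1513 N/mm
Series: 1/k_eq = 1/20.703 + 1/1.1513 = 0.91685; k_eq = 1.0907 N/mm

1.09 N/mm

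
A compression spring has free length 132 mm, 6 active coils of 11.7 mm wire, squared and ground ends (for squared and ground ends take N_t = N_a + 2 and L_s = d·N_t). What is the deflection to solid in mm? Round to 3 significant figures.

38.4 mm

N_t = 8; L_s = 11.7·8 = 93.6 mm
δ_solid = L₀ − L_s = 132 − 93.6 = 38.4 mm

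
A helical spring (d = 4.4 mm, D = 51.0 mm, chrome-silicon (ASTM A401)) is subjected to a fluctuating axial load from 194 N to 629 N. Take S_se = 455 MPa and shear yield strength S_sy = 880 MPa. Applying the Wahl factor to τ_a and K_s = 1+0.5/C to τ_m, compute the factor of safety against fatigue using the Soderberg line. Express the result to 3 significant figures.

C = D/d = 51.0/4.4 = 11.5909; K_W = (4C−1)/(4C−4)+0.615/C = 1.1239; K_s = 1+0.5/C = 1.0431
F_a = (F_max−F_min)/2 = 217.5 N; F_m = (F_max+F_min)/2 = 411.5 N
τ_a = K_W·8F_aD/(πd³) = 1.1239 × 331.6 = 372.67 MPa
τ_m = K_s·8F_mD/(πd³) = 1.0431 × 627.37 = 654.43 MPa
Soderberg: 1/n_f = τ_a/S_se + τ_m/S_sy = 372.67/455 + 654.43/880 = 0.81906 + 0.74367 = 1.5627
n_f = 1/1.5627 = 0.6399

0.640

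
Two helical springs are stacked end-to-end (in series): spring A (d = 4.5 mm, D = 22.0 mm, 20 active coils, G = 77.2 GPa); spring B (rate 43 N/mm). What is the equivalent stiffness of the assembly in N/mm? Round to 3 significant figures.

13.0 N/mm

k_A = Gd⁴/(8D³N_a) = (77.2×10³)(4.5⁴)/(8·22.0³·20) = 18.581 N/mm
Series: 1/k_eq = 1/18.581 + 1/43 = 0.077073; k_eq = 12.975 N/mm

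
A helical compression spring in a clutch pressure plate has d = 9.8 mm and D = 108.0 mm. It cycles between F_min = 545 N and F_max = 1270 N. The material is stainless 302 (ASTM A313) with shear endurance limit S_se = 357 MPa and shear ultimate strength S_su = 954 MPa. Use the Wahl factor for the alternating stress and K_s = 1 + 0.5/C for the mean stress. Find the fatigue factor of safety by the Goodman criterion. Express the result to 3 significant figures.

C = D/d = 108.0/9.8 = 11.0204; K_W = (4C−1)/(4C−4)+0.615/C = 1.1307; K_s = 1+0.5/C = 1.0454
F_a = (F_max−F_min)/2 = 362.5 N; F_m = (F_max+F_min)/2 = 907.5 N
τ_a = K_W·8F_aD/(πd³) = 1.1307 × 105.92 = 119.76 MPa
τ_m = K_s·8F_mD/(πd³) = 1.0454 × 265.17 = 277.21 MPa
Goodman: 1/n_f = τ_a/S_se + τ_m/S_su = 119.76/357 + 277.21/954 = 0.33547 + 0.29057 = 0.62604
n_f = 1/0.62604 = 1.597

1.60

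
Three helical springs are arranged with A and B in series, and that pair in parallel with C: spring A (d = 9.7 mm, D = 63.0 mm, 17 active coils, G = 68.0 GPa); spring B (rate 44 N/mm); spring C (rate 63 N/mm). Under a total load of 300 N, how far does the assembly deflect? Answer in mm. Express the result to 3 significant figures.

3.97 mm

k_A = Gd⁴/(8D³N_a) = (68.0×10³)(9.7⁴)/(8·63.0³·17) = 17.703 N/mm
Springs A,B series: k_AB = 1/(1/17.703+1/44) = 12.624 N/mm; parallel with C: k_eq = 12.624+63 = 75.624 N/mm
δ = F/k_eq = 300/75.624 = 3.967 mm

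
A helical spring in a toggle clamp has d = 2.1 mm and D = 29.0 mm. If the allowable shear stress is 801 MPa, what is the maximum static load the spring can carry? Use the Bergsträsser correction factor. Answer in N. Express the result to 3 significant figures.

C = D/d = 29.0/2.1 = 13.8095
K_B = (4C+2)/(4C−3) = 57.238/52.238 = 1.0957
τ_max = K·8FD/(πd³) → F_max = τ_allow·πd³/(8DK)
F_max = 801·π·2.1³/(8·29.0·1.0957) = 23305/254.21 = 91.676 N

91.7 N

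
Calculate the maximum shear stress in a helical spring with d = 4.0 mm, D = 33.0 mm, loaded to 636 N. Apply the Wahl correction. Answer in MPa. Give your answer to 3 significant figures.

984 MPa

Spring index C = D/d = 33.0/4.0 = 8.2500
K_W = (4C−1)/(4C−4) + 0.615/C = 32.000/29.000 + 0.0745 = 1.1780
τ₀ = 8FD/(πd³) = 8·636·33.0/(π·4.0³) = 167904/201.06 = 835.09 MPa
τ_max = K·τ₀ = 1.1780 × 835.09 = 983.73 MPa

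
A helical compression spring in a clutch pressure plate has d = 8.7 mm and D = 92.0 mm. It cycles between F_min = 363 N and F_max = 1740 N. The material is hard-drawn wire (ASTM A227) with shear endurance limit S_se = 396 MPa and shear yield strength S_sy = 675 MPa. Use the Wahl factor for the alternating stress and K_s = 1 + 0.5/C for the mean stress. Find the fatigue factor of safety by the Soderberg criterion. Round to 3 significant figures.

C = D/d = 92.0/8.7 = 10.5747; K_W = (4C−1)/(4C−4)+0.615/C = 1.1365; K_s = 1+0.5/C = 1.0473
F_a = (F_max−F_min)/2 = 688.5 N; F_m = (F_max+F_min)/2 = 1051.5 N
τ_a = K_W·8F_aD/(πd³) = 1.1365 × 244.95 = 278.38 MPa
τ_m = K_s·8F_mD/(πd³) = 1.0473 × 374.09 = 391.78 MPa
Soderberg: 1/n_f = τ_a/S_se + τ_m/S_sy = 278.38/396 + 391.78/675 = 0.70298 + 0.58042 = 1.2834
n_f = 1/1.2834 = 0.7792

0.779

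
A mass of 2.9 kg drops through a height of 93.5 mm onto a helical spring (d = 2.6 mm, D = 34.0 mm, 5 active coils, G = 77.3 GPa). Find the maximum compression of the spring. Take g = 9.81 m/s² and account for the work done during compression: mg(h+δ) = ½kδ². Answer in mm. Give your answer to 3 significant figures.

k = Gd⁴/(8D³N_a) = (77.3×10³)(2.6⁴)/(8·34.0³·5) = 2.2469 N/mm
W = mg = 2.9 × 9.81 = 28.449 N
½kδ² − Wδ − Wh = 0 → δ = (W + √(W² + 2kWh))/k
δ = (28.449 + √(809.35 + 11953.2))/2.2469 = (28.449 + 112.97)/2.2469 = 62.941 mm

62.9 mm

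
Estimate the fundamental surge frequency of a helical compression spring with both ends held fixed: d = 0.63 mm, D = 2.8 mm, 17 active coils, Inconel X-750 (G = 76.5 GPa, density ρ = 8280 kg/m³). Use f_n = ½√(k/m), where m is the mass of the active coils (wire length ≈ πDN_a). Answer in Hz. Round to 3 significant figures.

1620 Hz

k = Gd⁴/(8D³N_a) = (76.5×10³)(0.63⁴)/(8·2.8³·17) = 4.0366 N/mm = 4036.6 N/m
Wire length L = πDN_a = π·2.8·17 = 149.54 mm
m = ρ·(πd²/4)·L = 8280 × 0.31172×10⁻⁶ m² × 0.14954 m = 0.00038597 kg
f_n = ½√(k/m) = 0.5·√(4036.6/0.00038597) = 0.5·√(1.0458e+07) = 1616.9 Hz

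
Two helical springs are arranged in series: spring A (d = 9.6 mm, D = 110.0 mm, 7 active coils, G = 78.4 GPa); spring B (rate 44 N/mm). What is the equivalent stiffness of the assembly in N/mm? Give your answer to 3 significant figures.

k_A = Gd⁴/(8D³N_a) = (78.4×10³)(9.6⁴)/(8·110.0³·7) = 8.9338 N/mm
Series: 1/k_eq = 1/8.9338 + 1/44 = 0.13466; k_eq = 7.426 N/mm

7.43 N/mm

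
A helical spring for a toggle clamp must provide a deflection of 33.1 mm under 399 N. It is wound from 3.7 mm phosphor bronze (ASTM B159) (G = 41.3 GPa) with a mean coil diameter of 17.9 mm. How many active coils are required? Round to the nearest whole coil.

14

Required rate k = F/δ = 399/33.1 = 12.054 N/mm
N_a = Gd⁴/(8D³k) = (41.3×10³ × 3.7⁴)/(8 × 17.9³ × 12.054)
    = 7.74028e+06 / 553088 = 13.99 → 14 coils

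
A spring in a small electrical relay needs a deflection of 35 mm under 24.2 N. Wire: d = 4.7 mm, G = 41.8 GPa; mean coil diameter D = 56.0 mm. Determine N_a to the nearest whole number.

21

Required rate k = F/δ = 24.2/35 = 0.69143 N/mm
N_a = Gd⁴/(8D³k) = (41.8×10³ × 4.7⁴)/(8 × 56.0³ × 0.69143)
    = 2.03971e+07 / 971407 = 21 → 21 coils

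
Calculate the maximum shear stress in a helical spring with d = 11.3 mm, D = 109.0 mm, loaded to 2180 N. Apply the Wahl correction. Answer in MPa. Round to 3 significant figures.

Spring index C = D/d = 109.0/11.3 = 9.6460
K_W = (4C−1)/(4C−4) + 0.615/C = 37.584/34.584 + 0.0638 = 1.1505
τ₀ = 8FD/(πd³) = 8·2180·109.0/(π·11.3³) = 1.90096e+06/4533 = 419.36 MPa
τ_max = K·τ₀ = 1.1505 × 419.36 = 482.48 MPa

482 MPa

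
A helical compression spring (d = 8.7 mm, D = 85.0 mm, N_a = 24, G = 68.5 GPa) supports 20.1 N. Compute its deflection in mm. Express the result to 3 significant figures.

6.04 mm

k = Gd⁴/(8D³N_a) = (68.5×10³)(8.7⁴)/(8·85.0³·24) = 3.3282 N/mm
δ = F/k = 20.1 / 3.3282 = 6.0393 mm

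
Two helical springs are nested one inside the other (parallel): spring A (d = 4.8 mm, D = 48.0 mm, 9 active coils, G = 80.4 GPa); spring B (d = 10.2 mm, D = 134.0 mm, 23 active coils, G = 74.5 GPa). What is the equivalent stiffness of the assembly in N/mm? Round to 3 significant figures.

7.18 N/mm

k_A = Gd⁴/(8D³N_a) = (80.4×10³)(4.8⁴)/(8·48.0³·9) = 5.36 N/mm
k_B = Gd⁴/(8D³N_a) = (74.5×10³)(10.2⁴)/(8·134.0³·23) = 1.8215 N/mm
Parallel: k_eq = 5.36 + 1.8215 = 7.1815 N/mm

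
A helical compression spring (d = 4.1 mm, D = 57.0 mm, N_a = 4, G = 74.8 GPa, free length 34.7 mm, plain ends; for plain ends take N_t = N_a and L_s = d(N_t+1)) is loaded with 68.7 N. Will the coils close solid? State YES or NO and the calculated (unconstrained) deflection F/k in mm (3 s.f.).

YES, δ = 19.3 mm

k = Gd⁴/(8D³N_a) = (74.8×10³)(4.1⁴)/(8·57.0³·4) = 3.5667 N/mm
N_t = 4; L_s = 4.1·5 = 20.5 mm; δ_solid = L₀ − L_s = 34.7 − 20.5 = 14.2 mm
δ = F/k = 68.7/3.5667 = 19.262 mm
δ ≥ δ_solid → spring goes solid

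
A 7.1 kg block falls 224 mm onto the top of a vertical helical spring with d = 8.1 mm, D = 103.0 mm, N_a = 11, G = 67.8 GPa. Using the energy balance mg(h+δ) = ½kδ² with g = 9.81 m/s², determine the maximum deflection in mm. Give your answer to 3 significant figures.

k = Gd⁴/(8D³N_a) = (67.8×10³)(8.1⁴)/(8·103.0³·11) = 3.0351 N/mm
W = mg = 7.1 × 9.81 = 69.651 N
½kδ² − Wδ − Wh = 0 → δ = (W + √(W² + 2kWh))/k
δ = (69.651 + √(4851.3 + 94706.7))/3.0351 = (69.651 + 315.53)/3.0351 = 126.91 mm

127 mm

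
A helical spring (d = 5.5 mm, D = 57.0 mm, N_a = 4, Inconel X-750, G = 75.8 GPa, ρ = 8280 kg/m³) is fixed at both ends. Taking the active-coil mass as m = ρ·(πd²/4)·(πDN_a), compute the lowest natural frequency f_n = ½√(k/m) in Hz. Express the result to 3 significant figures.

k = Gd⁴/(8D³N_a) = (75.8×10³)(5.5⁴)/(8·57.0³·4) = 11.704 N/mm = 11704 N/m
Wire length L = πDN_a = π·57.0·4 = 716.28 mm
m = ρ·(πd²/4)·L = 8280 × 23.758×10⁻⁶ m² × 0.71628 m = 0.14091 kg
f_n = ½√(k/m) = 0.5·√(11704/0.14091) = 0.5·√(83064) = 144.1 Hz

144 Hz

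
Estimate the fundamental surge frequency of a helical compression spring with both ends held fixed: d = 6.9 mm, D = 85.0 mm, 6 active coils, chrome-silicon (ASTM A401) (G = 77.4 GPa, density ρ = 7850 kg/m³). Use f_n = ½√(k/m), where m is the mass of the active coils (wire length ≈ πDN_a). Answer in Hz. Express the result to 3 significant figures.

56.2 Hz

k = Gd⁴/(8D³N_a) = (77.4×10³)(6.9⁴)/(8·85.0³·6) = 5.9517 N/mm = 5951.7 N/m
Wire length L = πDN_a = π·85.0·6 = 1602.2 mm
m = ρ·(πd²/4)·L = 7850 × 37.393×10⁻⁶ m² × 1.6022 m = 0.4703 kg
f_n = ½√(k/m) = 0.5·√(5951.7/0.4703) = 0.5·√(12655) = 56.247 Hz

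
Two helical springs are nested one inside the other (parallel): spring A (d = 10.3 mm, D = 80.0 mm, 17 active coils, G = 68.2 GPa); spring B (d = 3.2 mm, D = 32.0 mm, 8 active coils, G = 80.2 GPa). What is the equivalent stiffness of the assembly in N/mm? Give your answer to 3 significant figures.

15.0 N/mm

k_A = Gd⁴/(8D³N_a) = (68.2×10³)(10.3⁴)/(8·80.0³·17) = 11.024 N/mm
k_B = Gd⁴/(8D³N_a) = (80.2×10³)(3.2⁴)/(8·32.0³·8) = 4.01 N/mm
Parallel: k_eq = 11.024 + 4.01 = 15.034 N/mm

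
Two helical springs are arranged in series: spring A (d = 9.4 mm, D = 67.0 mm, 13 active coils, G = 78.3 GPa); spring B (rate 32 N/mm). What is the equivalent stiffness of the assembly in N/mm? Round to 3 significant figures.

12.1 N/mm

k_A = Gd⁴/(8D³N_a) = (78.3×10³)(9.4⁴)/(8·67.0³·13) = 19.544 N/mm
Series: 1/k_eq = 1/19.544 + 1/32 = 0.082416; k_eq = 12.134 N/mm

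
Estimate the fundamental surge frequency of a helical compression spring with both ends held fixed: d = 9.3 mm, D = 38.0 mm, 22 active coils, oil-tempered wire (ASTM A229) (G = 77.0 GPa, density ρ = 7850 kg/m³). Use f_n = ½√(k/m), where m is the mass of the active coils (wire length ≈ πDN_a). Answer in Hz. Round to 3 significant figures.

k = Gd⁴/(8D³N_a) = (77.0×10³)(9.3⁴)/(8·38.0³·22) = 59.643 N/mm = 59643 N/m
Wire length L = πDN_a = π·38.0·22 = 2626.4 mm
m = ρ·(πd²/4)·L = 7850 × 67.929×10⁻⁶ m² × 2.6264 m = 1.4005 kg
f_n = ½√(k/m) = 0.5·√(59643/1.4005) = 0.5·√(42587) = 103.18 Hz

103 Hz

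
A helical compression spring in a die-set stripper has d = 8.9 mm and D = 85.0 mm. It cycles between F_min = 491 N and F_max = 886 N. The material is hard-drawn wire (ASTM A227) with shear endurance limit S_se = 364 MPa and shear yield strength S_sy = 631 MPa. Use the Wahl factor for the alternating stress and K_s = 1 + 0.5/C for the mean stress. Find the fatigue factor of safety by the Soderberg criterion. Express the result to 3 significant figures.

C = D/d = 85.0/8.9 = 9.5506; K_W = (4C−1)/(4C−4)+0.615/C = 1.1521; K_s = 1+0.5/C = 1.0524
F_a = (F_max−F_min)/2 = 197.5 N; F_m = (F_max+F_min)/2 = 688.5 N
τ_a = K_W·8F_aD/(πd³) = 1.1521 × 60.64 = 69.863 MPa
τ_m = K_s·8F_mD/(πd³) = 1.0524 × 211.39 = 222.46 MPa
Soderberg: 1/n_f = τ_a/S_se + τ_m/S_sy = 69.863/364 + 222.46/631 = 0.19193 + 0.35255 = 0.54449
n_f = 1/0.54449 = 1.837

1.84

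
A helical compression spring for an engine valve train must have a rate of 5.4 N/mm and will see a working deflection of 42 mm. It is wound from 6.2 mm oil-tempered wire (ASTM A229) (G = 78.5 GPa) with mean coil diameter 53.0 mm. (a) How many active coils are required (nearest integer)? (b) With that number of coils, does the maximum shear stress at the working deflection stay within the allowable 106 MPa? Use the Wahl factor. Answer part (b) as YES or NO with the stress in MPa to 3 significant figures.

(a) 18 coils; (b) NO, τ_max = 151 MPa

N_a = Gd⁴/(8D³k) = (78.5×10³)(6.2⁴)/(8·53.0³·5.4) = 18.04 → N_a = 18
Actual rate k = Gd⁴/(8D³·18) = 5.4106 N/mm
Working load F = kδ = 5.4106·42 = 227.25 N
C = 53.0/6.2 = 8.5484; K_W = (4C−1)/(4C−4)+0.615/C = 1.1713
τ_max = K_W·8FD/(πd³) = 1.1713·128.69 = 150.73 MPa
τ_max > 106 MPa → exceeds allowable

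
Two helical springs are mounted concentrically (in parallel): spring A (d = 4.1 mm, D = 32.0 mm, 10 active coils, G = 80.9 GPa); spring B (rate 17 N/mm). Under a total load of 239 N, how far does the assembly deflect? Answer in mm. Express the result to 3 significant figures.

9.29 mm

k_A = Gd⁴/(8D³N_a) = (80.9×10³)(4.1⁴)/(8·32.0³·10) = 8.7206 N/mm
Parallel: k_eq = 8.7206 + 17 = 25.721 N/mm
δ = F/k_eq = 239/25.721 = 9.2922 mm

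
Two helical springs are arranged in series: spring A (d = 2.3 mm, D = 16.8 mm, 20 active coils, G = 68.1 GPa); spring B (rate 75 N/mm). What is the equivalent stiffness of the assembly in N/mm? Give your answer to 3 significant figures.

2.43 N/mm

k_A = Gd⁴/(8D³N_a) = (68.1×10³)(2.3⁴)/(8·16.8³·20) = 2.5119 N/mm
Series: 1/k_eq = 1/2.5119 + 1/75 = 0.41143; k_eq = 2.4305 N/mm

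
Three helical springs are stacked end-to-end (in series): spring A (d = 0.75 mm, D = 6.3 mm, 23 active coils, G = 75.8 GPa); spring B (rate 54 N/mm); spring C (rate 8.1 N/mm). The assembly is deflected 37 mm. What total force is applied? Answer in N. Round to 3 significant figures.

k_A = Gd⁴/(8D³N_a) = (75.8×10³)(0.75⁴)/(8·6.3³·23) = 0.52128 N/mm
Series: 1/k_eq = 1/0.52128 + 1/54 + 1/8.1 = 2.0603; k_eq = 0.48536 N/mm
F = k_eq·δ = 0.48536·37 = 17.958 N

18.0 N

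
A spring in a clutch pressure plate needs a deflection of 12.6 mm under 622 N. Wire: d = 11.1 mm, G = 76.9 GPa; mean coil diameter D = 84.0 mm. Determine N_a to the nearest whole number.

5

Required rate k = F/δ = 622/12.6 = 49.365 N/mm
N_a = Gd⁴/(8D³k) = (76.9×10³ × 11.1⁴)/(8 × 84.0³ × 49.365)
    = 1.1674e+09 / 2.34071e+08 = 4.987 → 5 coils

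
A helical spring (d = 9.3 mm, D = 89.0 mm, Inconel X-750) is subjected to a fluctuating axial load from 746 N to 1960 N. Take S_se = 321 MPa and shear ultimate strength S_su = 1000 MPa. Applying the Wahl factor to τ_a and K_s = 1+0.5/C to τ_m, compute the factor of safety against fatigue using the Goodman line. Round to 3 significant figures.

C = D/d = 89.0/9.3 = 9.5699; K_W = (4C−1)/(4C−4)+0.615/C = 1.1518; K_s = 1+0.5/C = 1.0522
F_a = (F_max−F_min)/2 = 607 N; F_m = (F_max+F_min)/2 = 1353 N
τ_a = K_W·8F_aD/(πd³) = 1.1518 × 171.03 = 196.99 MPa
τ_m = K_s·8F_mD/(πd³) = 1.0522 × 381.22 = 401.14 MPa
Goodman: 1/n_f = τ_a/S_se + τ_m/S_su = 196.99/321 + 401.14/1000 = 0.61367 + 0.40114 = 1.0148
n_f = 1/1.0148 = 0.9854

0.985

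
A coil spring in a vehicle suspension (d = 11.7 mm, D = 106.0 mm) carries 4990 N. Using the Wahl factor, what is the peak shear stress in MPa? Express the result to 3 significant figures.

976 MPa

Spring index C = D/d = 106.0/11.7 = 9.0598
K_W = (4C−1)/(4C−4) + 0.615/C = 35.239/32.239 + 0.0679 = 1.1609
τ₀ = 8FD/(πd³) = 8·4990·106.0/(π·11.7³) = 4.23152e+06/5031.6 = 840.99 MPa
τ_max = K·τ₀ = 1.1609 × 840.99 = 976.33 MPa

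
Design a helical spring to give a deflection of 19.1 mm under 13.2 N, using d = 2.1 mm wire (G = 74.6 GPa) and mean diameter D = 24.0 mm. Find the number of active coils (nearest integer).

Required rate k = F/δ = 13.2/19.1 = 0.6911 N/mm
N_a = Gd⁴/(8D³k) = (74.6×10³ × 2.1⁴)/(8 × 24.0³ × 0.6911)
    = 1.45083e+06 / 76430.1 = 18.98 → 19 coils

19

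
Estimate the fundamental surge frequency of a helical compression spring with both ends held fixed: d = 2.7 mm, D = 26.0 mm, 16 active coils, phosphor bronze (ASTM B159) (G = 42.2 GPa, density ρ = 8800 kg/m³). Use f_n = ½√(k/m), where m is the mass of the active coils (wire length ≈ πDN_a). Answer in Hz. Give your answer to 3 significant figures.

61.5 Hz

k = Gd⁴/(8D³N_a) = (42.2×10³)(2.7⁴)/(8·26.0³·16) = 0.99687 N/mm = 996.87 N/m
Wire length L = πDN_a = π·26.0·16 = 1306.9 mm
m = ρ·(πd²/4)·L = 8800 × 5.7256×10⁻⁶ m² × 1.3069 m = 0.065848 kg
f_n = ½√(k/m) = 0.5·√(996.87/0.065848) = 0.5·√(15139) = 61.52 Hz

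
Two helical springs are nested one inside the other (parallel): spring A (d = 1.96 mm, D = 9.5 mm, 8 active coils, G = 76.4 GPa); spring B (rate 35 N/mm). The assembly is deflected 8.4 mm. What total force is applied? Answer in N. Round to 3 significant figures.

467 N

k_A = Gd⁴/(8D³N_a) = (76.4×10³)(1.96⁴)/(8·9.5³·8) = 20.548 N/mm
Parallel: k_eq = 20.548 + 35 = 55.548 N/mm
F = k_eq·δ = 55.548·8.4 = 466.6 N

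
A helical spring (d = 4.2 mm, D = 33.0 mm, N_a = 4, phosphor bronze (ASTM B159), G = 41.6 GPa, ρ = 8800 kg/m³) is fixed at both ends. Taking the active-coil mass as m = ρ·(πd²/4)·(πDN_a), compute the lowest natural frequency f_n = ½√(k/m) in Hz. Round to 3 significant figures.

236 Hz

k = Gd⁴/(8D³N_a) = (41.6×10³)(4.2⁴)/(8·33.0³·4) = 11.256 N/mm = 11256 N/m
Wire length L = πDN_a = π·33.0·4 = 414.69 mm
m = ρ·(πd²/4)·L = 8800 × 13.854×10⁻⁶ m² × 0.41469 m = 0.050559 kg
f_n = ½√(k/m) = 0.5·√(11256/0.050559) = 0.5·√(2.2264e+05) = 235.92 Hz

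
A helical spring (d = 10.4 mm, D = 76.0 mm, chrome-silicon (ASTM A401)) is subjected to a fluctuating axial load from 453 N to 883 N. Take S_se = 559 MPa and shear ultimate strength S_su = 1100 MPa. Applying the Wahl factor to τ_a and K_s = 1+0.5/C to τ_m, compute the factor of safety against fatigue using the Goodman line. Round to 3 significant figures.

C = D/d = 76.0/10.4 = 7.3077; K_W = (4C−1)/(4C−4)+0.615/C = 1.2031; K_s = 1+0.5/C = 1.0684
F_a = (F_max−F_min)/2 = 215 N; F_m = (F_max+F_min)/2 = 668 N
τ_a = K_W·8F_aD/(πd³) = 1.2031 × 36.991 = 44.502 MPa
τ_m = K_s·8F_mD/(πd³) = 1.0684 × 114.93 = 122.79 MPa
Goodman: 1/n_f = τ_a/S_se + τ_m/S_su = 44.502/559 + 122.79/1100 = 0.07961 + 0.11163 = 0.19124
n_f = 1/0.19124 = 5.229

5.23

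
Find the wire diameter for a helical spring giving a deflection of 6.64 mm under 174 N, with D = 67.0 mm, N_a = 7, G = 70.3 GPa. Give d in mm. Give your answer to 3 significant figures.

8.90 mm

Required rate k = F/δ = 174/6.64 = 26.205 N/mm
d = (8D³N_a·k / G)^(1/4) = (8·67.0³·7·26.205 / (70.3×10³))^0.25
  = (6278.2)^0.25 = 8.9014 mm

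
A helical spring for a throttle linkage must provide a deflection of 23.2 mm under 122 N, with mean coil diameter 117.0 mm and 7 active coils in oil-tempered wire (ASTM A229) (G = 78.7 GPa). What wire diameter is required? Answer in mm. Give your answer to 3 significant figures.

8.80 mm

Required rate k = F/δ = 122/23.2 = 5.2586 N/mm
d = (8D³N_a·k / G)^(1/4) = (8·117.0³·7·5.2586 / (78.7×10³))^0.25
  = (5993)^0.25 = 8.7985 mm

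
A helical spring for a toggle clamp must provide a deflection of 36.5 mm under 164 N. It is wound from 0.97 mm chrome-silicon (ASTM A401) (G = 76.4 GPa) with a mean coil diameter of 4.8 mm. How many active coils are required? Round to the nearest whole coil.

Required rate k = F/δ = 164/36.5 = 4.4932 N/mm
N_a = Gd⁴/(8D³k) = (76.4×10³ × 0.97⁴)/(8 × 4.8³ × 4.4932)
    = 67636.4 / 3975.25 = 17.01 → 17 coils

17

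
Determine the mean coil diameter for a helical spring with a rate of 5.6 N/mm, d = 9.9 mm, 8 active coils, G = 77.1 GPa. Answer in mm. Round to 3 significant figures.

D = (Gd⁴/(8N_a·k))^(1/3) = (77.1×10³·9.9⁴/(8·8·5.6))^(1/3)
  = (2.06646e+06)^(1/3) = 127.3725 mm

127 mm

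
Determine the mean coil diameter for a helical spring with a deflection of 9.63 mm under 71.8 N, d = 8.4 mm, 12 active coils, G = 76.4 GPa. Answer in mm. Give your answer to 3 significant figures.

Required rate k = F/δ = 71.8/9.63 = 7.4559 N/mm
D = (Gd⁴/(8N_a·k))^(1/3) = (76.4×10³·8.4⁴/(8·12·7.4559))^(1/3)
  = (531424)^(1/3) = 80.9991 mm

81.0 mm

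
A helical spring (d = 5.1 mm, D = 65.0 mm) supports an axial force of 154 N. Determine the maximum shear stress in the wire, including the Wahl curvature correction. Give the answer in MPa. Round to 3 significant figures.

214 MPa

Spring index C = D/d = 65.0/5.1 = 12.7451
K_W = (4C−1)/(4C−4) + 0.615/C = 49.980/46.980 + 0.0483 = 1.1121
τ₀ = 8FD/(πd³) = 8·154·65.0/(π·5.1³) = 80080/416.74 = 192.16 MPa
τ_max = K·τ₀ = 1.1121 × 192.16 = 213.7 MPa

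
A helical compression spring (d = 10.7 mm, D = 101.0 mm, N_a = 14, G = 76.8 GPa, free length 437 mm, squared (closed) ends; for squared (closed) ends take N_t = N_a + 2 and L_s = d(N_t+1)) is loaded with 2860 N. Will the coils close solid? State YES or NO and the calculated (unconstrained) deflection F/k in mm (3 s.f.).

k = Gd⁴/(8D³N_a) = (76.8×10³)(10.7⁴)/(8·101.0³·14) = 8.724 N/mm
N_t = 16; L_s = 10.7·17 = 181.9 mm; δ_solid = L₀ − L_s = 437 − 181.9 = 255.1 mm
δ = F/k = 2860/8.724 = 327.83 mm
δ ≥ δ_solid → spring goes solid

YES, δ = 328 mm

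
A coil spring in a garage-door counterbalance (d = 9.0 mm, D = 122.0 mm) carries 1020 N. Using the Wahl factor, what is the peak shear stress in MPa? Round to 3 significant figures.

480 MPa

Spring index C = D/d = 122.0/9.0 = 13.5556
K_W = (4C−1)/(4C−4) + 0.615/C = 53.222/50.222 + 0.0454 = 1.1051
τ₀ = 8FD/(πd³) = 8·1020·122.0/(π·9.0³) = 995520/2290.2 = 434.68 MPa
τ_max = K·τ₀ = 1.1051 × 434.68 = 480.37 MPa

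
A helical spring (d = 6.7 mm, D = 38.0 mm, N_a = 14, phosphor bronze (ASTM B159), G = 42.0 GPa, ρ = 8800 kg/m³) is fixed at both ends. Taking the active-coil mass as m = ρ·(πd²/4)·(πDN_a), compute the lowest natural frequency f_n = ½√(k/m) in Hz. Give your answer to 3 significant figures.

81.5 Hz

k = Gd⁴/(8D³N_a) = (42.0×10³)(6.7⁴)/(8·38.0³·14) = 13.771 N/mm = 13771 N/m
Wire length L = πDN_a = π·38.0·14 = 1671.3 mm
m = ρ·(πd²/4)·L = 8800 × 35.257×10⁻⁶ m² × 1.6713 m = 0.51854 kg
f_n = ½√(k/m) = 0.5·√(13771/0.51854) = 0.5·√(26558) = 81.483 Hz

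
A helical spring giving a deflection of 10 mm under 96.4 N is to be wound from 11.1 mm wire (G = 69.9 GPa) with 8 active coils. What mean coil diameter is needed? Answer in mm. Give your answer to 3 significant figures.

120 mm

Required rate k = F/δ = 96.4/10 = 9.64 N/mm
D = (Gd⁴/(8N_a·k))^(1/3) = (69.9×10³·11.1⁴/(8·8·9.64))^(1/3)
  = (1.71994e+06)^(1/3) = 119.8130 mm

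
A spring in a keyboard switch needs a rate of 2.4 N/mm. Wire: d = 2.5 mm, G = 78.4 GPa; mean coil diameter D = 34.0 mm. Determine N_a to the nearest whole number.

4

N_a = Gd⁴/(8D³k) = (78.4×10³ × 2.5⁴)/(8 × 34.0³ × 2.4)
    = 3.0625e+06 / 754637 = 4.058 → 4 coils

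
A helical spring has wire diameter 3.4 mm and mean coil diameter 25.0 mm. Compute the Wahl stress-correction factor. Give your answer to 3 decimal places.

1.202

C = D/d = 25.0/3.4 = 7.3529
K_W = (4C−1)/(4C−4) + 0.615/C = 28.412/25.412 + 0.0836 = 1.2017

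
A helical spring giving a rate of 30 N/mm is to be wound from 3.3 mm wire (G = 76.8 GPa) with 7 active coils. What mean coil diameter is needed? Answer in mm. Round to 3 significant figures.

17.6 mm

D = (Gd⁴/(8N_a·k))^(1/3) = (76.8×10³·3.3⁴/(8·7·30))^(1/3)
  = (5421.35)^(1/3) = 17.5672 mm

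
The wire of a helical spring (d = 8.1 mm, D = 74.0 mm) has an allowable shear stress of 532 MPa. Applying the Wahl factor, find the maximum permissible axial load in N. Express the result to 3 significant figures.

1290 N

C = D/d = 74.0/8.1 = 9.1358
K_W = (4C−1)/(4C−4) + 0.615/C = 35.543/32.543 + 0.0673 = 1.1595
τ_max = K·8FD/(πd³) → F_max = τ_allow·πd³/(8DK)
F_max = 532·π·8.1³/(8·74.0·1.1595) = 8.8821e+05/686.43 = 1294 N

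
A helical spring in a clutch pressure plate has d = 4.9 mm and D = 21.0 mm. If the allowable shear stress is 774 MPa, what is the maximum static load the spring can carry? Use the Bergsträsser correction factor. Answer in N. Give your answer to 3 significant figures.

C = D/d = 21.0/4.9 = 4.2857
K_B = (4C+2)/(4C−3) = 19.143/14.143 = 1.3535
τ_max = K·8FD/(πd³) → F_max = τ_allow·πd³/(8DK)
F_max = 774·π·4.9³/(8·21.0·1.3535) = 2.8607e+05/227.39 = 1258.1 N

1260 N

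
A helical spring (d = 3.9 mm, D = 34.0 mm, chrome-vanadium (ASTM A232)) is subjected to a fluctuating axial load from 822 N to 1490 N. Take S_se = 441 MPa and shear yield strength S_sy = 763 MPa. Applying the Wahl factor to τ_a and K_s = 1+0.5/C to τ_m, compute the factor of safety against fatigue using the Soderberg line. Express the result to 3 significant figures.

C = D/d = 34.0/3.9 = 8.7179; K_W = (4C−1)/(4C−4)+0.615/C = 1.1677; K_s = 1+0.5/C = 1.0574
F_a = (F_max−F_min)/2 = 334 N; F_m = (F_max+F_min)/2 = 1156 N
τ_a = K_W·8F_aD/(πd³) = 1.1677 × 487.5 = 569.26 MPa
τ_m = K_s·8F_mD/(πd³) = 1.0574 × 1687.3 = 1784 MPa
Soderberg: 1/n_f = τ_a/S_se + τ_m/S_sy = 569.26/441 + 1784/763 = 1.29084 + 2.33818 = 3.629
n_f = 1/3.629 = 0.2756

0.276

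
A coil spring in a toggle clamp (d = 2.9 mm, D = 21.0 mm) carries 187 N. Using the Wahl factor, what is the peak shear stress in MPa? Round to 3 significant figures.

494 MPa

Spring index C = D/d = 21.0/2.9 = 7.2414
K_W = (4C−1)/(4C−4) + 0.615/C = 27.966/24.966 + 0.0849 = 1.2051
τ₀ = 8FD/(πd³) = 8·187·21.0/(π·2.9³) = 31416/76.62 = 410.02 MPa
τ_max = K·τ₀ = 1.2051 × 410.02 = 494.12 MPa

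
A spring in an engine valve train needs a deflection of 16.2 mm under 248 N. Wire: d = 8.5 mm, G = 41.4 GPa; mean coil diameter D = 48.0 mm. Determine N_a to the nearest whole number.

16

Required rate k = F/δ = 248/16.2 = 15.309 N/mm
N_a = Gd⁴/(8D³k) = (41.4×10³ × 8.5⁴)/(8 × 48.0³ × 15.309)
    = 2.16111e+08 / 1.35441e+07 = 15.96 → 16 coils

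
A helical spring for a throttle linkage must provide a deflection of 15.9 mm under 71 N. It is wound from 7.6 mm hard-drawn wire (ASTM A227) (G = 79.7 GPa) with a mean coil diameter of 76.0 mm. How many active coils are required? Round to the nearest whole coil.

Required rate k = F/δ = 71/15.9 = 4.4654 N/mm
N_a = Gd⁴/(8D³k) = (79.7×10³ × 7.6⁴)/(8 × 76.0³ × 4.4654)
    = 2.65897e+08 / 1.56817e+07 = 16.96 → 17 coils

17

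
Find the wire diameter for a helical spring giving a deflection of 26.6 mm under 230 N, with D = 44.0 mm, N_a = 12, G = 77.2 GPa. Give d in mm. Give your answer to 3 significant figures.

5.50 mm

Required rate k = F/δ = 230/26.6 = 8.6466 N/mm
d = (8D³N_a·k / G)^(1/4) = (8·44.0³·12·8.6466 / (77.2×10³))^0.25
  = (915.92)^0.25 = 5.5013 mm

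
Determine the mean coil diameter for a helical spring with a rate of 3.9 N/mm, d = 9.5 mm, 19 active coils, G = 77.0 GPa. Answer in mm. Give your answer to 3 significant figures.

D = (Gd⁴/(8N_a·k))^(1/3) = (77.0×10³·9.5⁴/(8·19·3.9))^(1/3)
  = (1.05798e+06)^(1/3) = 101.8964 mm

102 mm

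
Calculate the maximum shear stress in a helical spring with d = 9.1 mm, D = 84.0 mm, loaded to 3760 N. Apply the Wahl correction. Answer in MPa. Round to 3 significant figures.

1240 MPa

Spring index C = D/d = 84.0/9.1 = 9.2308
K_W = (4C−1)/(4C−4) + 0.615/C = 35.923/32.923 + 0.0666 = 1.1577
τ₀ = 8FD/(πd³) = 8·3760·84.0/(π·9.1³) = 2.52672e+06/2367.4 = 1067.3 MPa
τ_max = K·τ₀ = 1.1577 × 1067.3 = 1235.7 MPa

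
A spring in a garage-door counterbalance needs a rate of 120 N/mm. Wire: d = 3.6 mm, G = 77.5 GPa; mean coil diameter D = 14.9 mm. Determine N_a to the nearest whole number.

N_a = Gd⁴/(8D³k) = (77.5×10³ × 3.6⁴)/(8 × 14.9³ × 120)
    = 1.3017e+07 / 3.17563e+06 = 4.099 → 4 coils

4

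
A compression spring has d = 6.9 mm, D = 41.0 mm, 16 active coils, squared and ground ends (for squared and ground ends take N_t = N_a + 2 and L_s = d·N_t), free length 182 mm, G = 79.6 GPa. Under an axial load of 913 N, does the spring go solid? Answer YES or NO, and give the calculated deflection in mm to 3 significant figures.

NO, δ = 44.6 mm

k = Gd⁴/(8D³N_a) = (79.6×10³)(6.9⁴)/(8·41.0³·16) = 20.453 N/mm
N_t = 18; L_s = 6.9·18 = 124.2 mm; δ_solid = L₀ − L_s = 182 − 124.2 = 57.8 mm
δ = F/k = 913/20.453 = 44.64 mm
δ < δ_solid → spring does not go solid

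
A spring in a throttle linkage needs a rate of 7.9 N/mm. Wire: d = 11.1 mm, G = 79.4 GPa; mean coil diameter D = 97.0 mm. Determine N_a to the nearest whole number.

21

N_a = Gd⁴/(8D³k) = (79.4×10³ × 11.1⁴)/(8 × 97.0³ × 7.9)
    = 1.20535e+09 / 5.76809e+07 = 20.9 → 21 coils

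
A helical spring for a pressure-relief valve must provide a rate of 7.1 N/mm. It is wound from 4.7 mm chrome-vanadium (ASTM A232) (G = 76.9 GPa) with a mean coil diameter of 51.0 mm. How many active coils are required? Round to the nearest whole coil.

N_a = Gd⁴/(8D³k) = (76.9×10³ × 4.7⁴)/(8 × 51.0³ × 7.1)
    = 3.75247e+07 / 7.53458e+06 = 4.98 → 5 coils

5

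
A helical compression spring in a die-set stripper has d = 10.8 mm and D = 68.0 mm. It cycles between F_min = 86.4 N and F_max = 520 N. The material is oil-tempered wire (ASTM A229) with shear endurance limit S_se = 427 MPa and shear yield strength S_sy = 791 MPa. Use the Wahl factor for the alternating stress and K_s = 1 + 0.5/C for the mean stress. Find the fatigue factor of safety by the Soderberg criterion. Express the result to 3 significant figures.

C = D/d = 68.0/10.8 = 6.2963; K_W = (4C−1)/(4C−4)+0.615/C = 1.2393; K_s = 1+0.5/C = 1.0794
F_a = (F_max−F_min)/2 = 216.8 N; F_m = (F_max+F_min)/2 = 303.2 N
τ_a = K_W·8F_aD/(πd³) = 1.2393 × 29.801 = 36.932 MPa
τ_m = K_s·8F_mD/(πd³) = 1.0794 × 41.678 = 44.988 MPa
Soderberg: 1/n_f = τ_a/S_se + τ_m/S_sy = 36.932/427 + 44.988/791 = 0.08649 + 0.05687 = 0.14337
n_f = 1/0.14337 = 6.975

6.98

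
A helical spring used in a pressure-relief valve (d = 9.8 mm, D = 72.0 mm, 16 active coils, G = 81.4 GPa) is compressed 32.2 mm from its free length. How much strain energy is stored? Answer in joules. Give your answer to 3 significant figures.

8.15 J

k = Gd⁴/(8D³N_a) = (81.4×10³)(9.8⁴)/(8·72.0³·16) = 15.715 N/mm
U = ½kδ² = 0.5 × 15.715 × 32.2² = 8147.1 N·mm = 8.1471 J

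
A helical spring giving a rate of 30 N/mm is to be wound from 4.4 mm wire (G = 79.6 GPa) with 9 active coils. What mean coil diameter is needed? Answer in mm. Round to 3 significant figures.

D = (Gd⁴/(8N_a·k))^(1/3) = (79.6×10³·4.4⁴/(8·9·30))^(1/3)
  = (13812.4)^(1/3) = 23.9933 mm

24.0 mm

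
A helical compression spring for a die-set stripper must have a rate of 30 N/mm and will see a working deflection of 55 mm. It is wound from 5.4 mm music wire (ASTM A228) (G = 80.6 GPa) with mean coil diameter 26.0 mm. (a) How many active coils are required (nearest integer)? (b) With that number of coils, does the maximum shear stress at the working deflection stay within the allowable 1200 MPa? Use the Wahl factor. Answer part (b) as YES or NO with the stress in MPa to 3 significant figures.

(a) 16 coils; (b) YES, τ_max = 933 MPa

N_a = Gd⁴/(8D³k) = (80.6×10³)(5.4⁴)/(8·26.0³·30) = 16.25 → N_a = 16
Actual rate k = Gd⁴/(8D³·16) = 30.464 N/mm
Working load F = kδ = 30.464·55 = 1675.5 N
C = 26.0/5.4 = 4.8148; K_W = (4C−1)/(4C−4)+0.615/C = 1.3243
τ_max = K_W·8FD/(πd³) = 1.3243·704.49 = 932.98 MPa
τ_max ≤ 1200 MPa → acceptable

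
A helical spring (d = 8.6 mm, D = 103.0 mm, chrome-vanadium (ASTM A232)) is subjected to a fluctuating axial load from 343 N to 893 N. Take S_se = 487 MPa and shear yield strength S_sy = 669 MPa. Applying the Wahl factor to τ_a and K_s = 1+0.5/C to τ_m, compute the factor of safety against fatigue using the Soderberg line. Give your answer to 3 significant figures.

1.52

C = D/d = 103.0/8.6 = 11.9767; K_W = (4C−1)/(4C−4)+0.615/C = 1.1197; K_s = 1+0.5/C = 1.0417
F_a = (F_max−F_min)/2 = 275 N; F_m = (F_max+F_min)/2 = 618 N
τ_a = K_W·8F_aD/(πd³) = 1.1197 × 113.4 = 126.97 MPa
τ_m = K_s·8F_mD/(πd³) = 1.0417 × 254.84 = 265.48 MPa
Soderberg: 1/n_f = τ_a/S_se + τ_m/S_sy = 126.97/487 + 265.48/669 = 0.26072 + 0.39683 = 0.65755
n_f = 1/0.65755 = 1.521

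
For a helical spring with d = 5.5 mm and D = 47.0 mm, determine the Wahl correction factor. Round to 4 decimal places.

1.1714

C = D/d = 47.0/5.5 = 8.5455
K_W = (4C−1)/(4C−4) + 0.615/C = 33.182/30.182 + 0.0720 = 1.1714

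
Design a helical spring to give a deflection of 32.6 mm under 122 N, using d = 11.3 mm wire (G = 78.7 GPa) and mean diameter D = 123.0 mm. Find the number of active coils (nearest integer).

Required rate k = F/δ = 122/32.6 = 3.7423 N/mm
N_a = Gd⁴/(8D³k) = (78.7×10³ × 11.3⁴)/(8 × 123.0³ × 3.7423)
    = 1.28318e+09 / 5.57118e+07 = 23.03 → 23 coils

23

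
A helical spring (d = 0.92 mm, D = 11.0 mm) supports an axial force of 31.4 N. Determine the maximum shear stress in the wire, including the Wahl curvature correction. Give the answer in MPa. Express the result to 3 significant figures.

1260 MPa

Spring index C = D/d = 11.0/0.92 = 11.9565
K_W = (4C−1)/(4C−4) + 0.615/C = 46.826/43.826 + 0.0514 = 1.1199
τ₀ = 8FD/(πd³) = 8·31.4·11.0/(π·0.92³) = 2763.2/2.4463 = 1129.5 MPa
τ_max = K·τ₀ = 1.1199 × 1129.5 = 1265 MPa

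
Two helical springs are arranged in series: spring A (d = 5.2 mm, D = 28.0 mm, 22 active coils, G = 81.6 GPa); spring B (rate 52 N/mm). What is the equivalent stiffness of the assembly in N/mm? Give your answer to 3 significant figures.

k_A = Gd⁴/(8D³N_a) = (81.6×10³)(5.2⁴)/(8·28.0³·22) = 15.442 N/mm
Series: 1/k_eq = 1/15.442 + 1/52 = 0.083987; k_eq = 11.907 N/mm

11.9 N/mm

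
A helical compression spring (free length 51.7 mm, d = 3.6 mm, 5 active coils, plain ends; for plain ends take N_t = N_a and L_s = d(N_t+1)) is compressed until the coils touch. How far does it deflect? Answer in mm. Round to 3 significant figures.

N_t = 5; L_s = 3.6·6 = 21.6 mm
δ_solid = L₀ − L_s = 51.7 − 21.6 = 30.1 mm

30.1 mm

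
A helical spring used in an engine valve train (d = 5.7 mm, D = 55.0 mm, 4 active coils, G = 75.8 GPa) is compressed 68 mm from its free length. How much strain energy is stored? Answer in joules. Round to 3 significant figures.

k = Gd⁴/(8D³N_a) = (75.8×10³)(5.7⁴)/(8·55.0³·4) = 15.029 N/mm
U = ½kδ² = 0.5 × 15.029 × 68² = 34747 N·mm = 34.747 J

34.7 J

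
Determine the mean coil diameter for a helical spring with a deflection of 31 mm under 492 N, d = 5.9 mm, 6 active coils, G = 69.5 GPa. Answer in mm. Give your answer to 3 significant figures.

48.0 mm

Required rate k = F/δ = 492/31 = 15.871 N/mm
D = (Gd⁴/(8N_a·k))^(1/3) = (69.5×10³·5.9⁴/(8·6·15.871))^(1/3)
  = (110547)^(1/3) = 47.9935 mm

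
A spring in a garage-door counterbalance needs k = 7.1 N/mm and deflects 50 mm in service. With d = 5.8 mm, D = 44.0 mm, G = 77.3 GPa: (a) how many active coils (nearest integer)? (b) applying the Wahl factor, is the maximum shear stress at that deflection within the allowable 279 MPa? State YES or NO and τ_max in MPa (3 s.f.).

(a) 18 coils; (b) YES, τ_max = 245 MPa

N_a = Gd⁴/(8D³k) = (77.3×10³)(5.8⁴)/(8·44.0³·7.1) = 18.08 → N_a = 18
Actual rate k = Gd⁴/(8D³·18) = 7.1313 N/mm
Working load F = kδ = 7.1313·50 = 356.57 N
C = 44.0/5.8 = 7.5862; K_W = (4C−1)/(4C−4)+0.615/C = 1.1949
τ_max = K_W·8FD/(πd³) = 1.1949·204.76 = 244.68 MPa
τ_max ≤ 279 MPa → acceptable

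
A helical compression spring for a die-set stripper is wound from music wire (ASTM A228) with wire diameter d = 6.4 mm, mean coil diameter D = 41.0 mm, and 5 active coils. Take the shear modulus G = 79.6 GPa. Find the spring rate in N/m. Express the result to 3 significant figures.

48400 N/m

k = Gd⁴/(8D³N_a) = (79.6×10³ × 6.4⁴) / (8 × 41.0³ × 5)
  = 1.33547e+08 / 2.75684e+06 = 48.442 N/mm = 48442 N/m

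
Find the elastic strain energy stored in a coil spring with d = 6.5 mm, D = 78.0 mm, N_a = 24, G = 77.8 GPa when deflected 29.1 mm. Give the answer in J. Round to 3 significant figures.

k = Gd⁴/(8D³N_a) = (77.8×10³)(6.5⁴)/(8·78.0³·24) = 1.5242 N/mm
U = ½kδ² = 0.5 × 1.5242 × 29.1² = 645.36 N·mm = 0.64536 J

0.645 J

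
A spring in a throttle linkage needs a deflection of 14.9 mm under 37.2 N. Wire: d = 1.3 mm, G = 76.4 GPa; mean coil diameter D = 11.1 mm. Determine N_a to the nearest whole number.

Required rate k = F/δ = 37.2/14.9 = 2.4966 N/mm
N_a = Gd⁴/(8D³k) = (76.4×10³ × 1.3⁴)/(8 × 11.1³ × 2.4966)
    = 218206 / 27315.9 = 7.988 → 8 coils

8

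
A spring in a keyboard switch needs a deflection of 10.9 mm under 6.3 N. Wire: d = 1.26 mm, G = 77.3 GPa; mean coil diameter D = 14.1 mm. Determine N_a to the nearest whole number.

15

Required rate k = F/δ = 6.3/10.9 = 0.57798 N/mm
N_a = Gd⁴/(8D³k) = (77.3×10³ × 1.26⁴)/(8 × 14.1³ × 0.57798)
    = 194833 / 12961.7 = 15.03 → 15 coils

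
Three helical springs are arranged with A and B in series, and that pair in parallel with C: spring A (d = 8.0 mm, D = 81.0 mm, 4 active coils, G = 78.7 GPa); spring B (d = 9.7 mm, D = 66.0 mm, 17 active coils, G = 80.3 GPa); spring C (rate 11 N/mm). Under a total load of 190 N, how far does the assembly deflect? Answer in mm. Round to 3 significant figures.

k_A = Gd⁴/(8D³N_a) = (78.7×10³)(8.0⁴)/(8·81.0³·4) = 18.955 N/mm
k_B = Gd⁴/(8D³N_a) = (80.3×10³)(9.7⁴)/(8·66.0³·17) = 18.182 N/mm
Springs A,B series: k_AB = 1/(1/18.955+1/18.182) = 9.2802 N/mm; parallel with C: k_eq = 9.2802+11 = 20.28 N/mm
δ = F/k_eq = 190/20.28 = 9.3688 mm

9.37 mm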